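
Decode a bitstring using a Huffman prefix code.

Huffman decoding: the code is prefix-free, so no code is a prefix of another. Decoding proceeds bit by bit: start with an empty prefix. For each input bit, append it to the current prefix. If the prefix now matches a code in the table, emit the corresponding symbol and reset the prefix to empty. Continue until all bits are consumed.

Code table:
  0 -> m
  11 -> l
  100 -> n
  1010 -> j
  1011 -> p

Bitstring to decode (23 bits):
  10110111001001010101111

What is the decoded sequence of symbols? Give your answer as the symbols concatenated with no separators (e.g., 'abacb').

Answer: pmlnnjpl

Derivation:
Bit 0: prefix='1' (no match yet)
Bit 1: prefix='10' (no match yet)
Bit 2: prefix='101' (no match yet)
Bit 3: prefix='1011' -> emit 'p', reset
Bit 4: prefix='0' -> emit 'm', reset
Bit 5: prefix='1' (no match yet)
Bit 6: prefix='11' -> emit 'l', reset
Bit 7: prefix='1' (no match yet)
Bit 8: prefix='10' (no match yet)
Bit 9: prefix='100' -> emit 'n', reset
Bit 10: prefix='1' (no match yet)
Bit 11: prefix='10' (no match yet)
Bit 12: prefix='100' -> emit 'n', reset
Bit 13: prefix='1' (no match yet)
Bit 14: prefix='10' (no match yet)
Bit 15: prefix='101' (no match yet)
Bit 16: prefix='1010' -> emit 'j', reset
Bit 17: prefix='1' (no match yet)
Bit 18: prefix='10' (no match yet)
Bit 19: prefix='101' (no match yet)
Bit 20: prefix='1011' -> emit 'p', reset
Bit 21: prefix='1' (no match yet)
Bit 22: prefix='11' -> emit 'l', reset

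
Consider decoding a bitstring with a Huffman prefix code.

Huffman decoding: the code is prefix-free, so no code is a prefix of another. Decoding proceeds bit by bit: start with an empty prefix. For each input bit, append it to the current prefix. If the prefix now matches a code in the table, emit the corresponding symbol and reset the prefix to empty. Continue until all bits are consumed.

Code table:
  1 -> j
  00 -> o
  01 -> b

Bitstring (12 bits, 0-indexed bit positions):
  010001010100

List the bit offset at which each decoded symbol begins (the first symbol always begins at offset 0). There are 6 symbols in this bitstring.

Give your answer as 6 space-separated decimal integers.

Answer: 0 2 4 6 8 10

Derivation:
Bit 0: prefix='0' (no match yet)
Bit 1: prefix='01' -> emit 'b', reset
Bit 2: prefix='0' (no match yet)
Bit 3: prefix='00' -> emit 'o', reset
Bit 4: prefix='0' (no match yet)
Bit 5: prefix='01' -> emit 'b', reset
Bit 6: prefix='0' (no match yet)
Bit 7: prefix='01' -> emit 'b', reset
Bit 8: prefix='0' (no match yet)
Bit 9: prefix='01' -> emit 'b', reset
Bit 10: prefix='0' (no match yet)
Bit 11: prefix='00' -> emit 'o', reset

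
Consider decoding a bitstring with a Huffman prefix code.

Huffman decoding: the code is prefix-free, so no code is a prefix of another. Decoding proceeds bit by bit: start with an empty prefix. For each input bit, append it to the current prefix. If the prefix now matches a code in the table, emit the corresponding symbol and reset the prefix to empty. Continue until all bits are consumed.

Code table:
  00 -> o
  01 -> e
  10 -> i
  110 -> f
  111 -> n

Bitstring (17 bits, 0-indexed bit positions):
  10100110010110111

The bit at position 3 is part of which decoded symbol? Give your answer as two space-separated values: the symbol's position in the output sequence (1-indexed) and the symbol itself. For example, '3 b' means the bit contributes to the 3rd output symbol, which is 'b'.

Bit 0: prefix='1' (no match yet)
Bit 1: prefix='10' -> emit 'i', reset
Bit 2: prefix='1' (no match yet)
Bit 3: prefix='10' -> emit 'i', reset
Bit 4: prefix='0' (no match yet)
Bit 5: prefix='01' -> emit 'e', reset
Bit 6: prefix='1' (no match yet)
Bit 7: prefix='10' -> emit 'i', reset

Answer: 2 i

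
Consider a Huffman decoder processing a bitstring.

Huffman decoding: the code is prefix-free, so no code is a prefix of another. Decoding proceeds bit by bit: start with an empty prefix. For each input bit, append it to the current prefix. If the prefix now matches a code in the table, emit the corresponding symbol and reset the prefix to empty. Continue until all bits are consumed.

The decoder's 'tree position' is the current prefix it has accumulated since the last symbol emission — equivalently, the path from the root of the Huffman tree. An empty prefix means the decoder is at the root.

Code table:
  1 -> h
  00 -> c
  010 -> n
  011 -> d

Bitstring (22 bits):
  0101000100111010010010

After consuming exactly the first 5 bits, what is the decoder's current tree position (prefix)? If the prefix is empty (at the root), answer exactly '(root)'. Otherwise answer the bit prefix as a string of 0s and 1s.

Answer: 0

Derivation:
Bit 0: prefix='0' (no match yet)
Bit 1: prefix='01' (no match yet)
Bit 2: prefix='010' -> emit 'n', reset
Bit 3: prefix='1' -> emit 'h', reset
Bit 4: prefix='0' (no match yet)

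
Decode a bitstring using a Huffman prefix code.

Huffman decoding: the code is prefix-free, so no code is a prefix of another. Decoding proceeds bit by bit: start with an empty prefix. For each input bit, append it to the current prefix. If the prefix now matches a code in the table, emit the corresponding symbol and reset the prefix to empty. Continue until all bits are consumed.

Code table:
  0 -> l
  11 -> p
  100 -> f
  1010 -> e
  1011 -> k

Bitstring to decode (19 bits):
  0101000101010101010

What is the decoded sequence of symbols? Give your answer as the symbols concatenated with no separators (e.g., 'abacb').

Answer: lelleee

Derivation:
Bit 0: prefix='0' -> emit 'l', reset
Bit 1: prefix='1' (no match yet)
Bit 2: prefix='10' (no match yet)
Bit 3: prefix='101' (no match yet)
Bit 4: prefix='1010' -> emit 'e', reset
Bit 5: prefix='0' -> emit 'l', reset
Bit 6: prefix='0' -> emit 'l', reset
Bit 7: prefix='1' (no match yet)
Bit 8: prefix='10' (no match yet)
Bit 9: prefix='101' (no match yet)
Bit 10: prefix='1010' -> emit 'e', reset
Bit 11: prefix='1' (no match yet)
Bit 12: prefix='10' (no match yet)
Bit 13: prefix='101' (no match yet)
Bit 14: prefix='1010' -> emit 'e', reset
Bit 15: prefix='1' (no match yet)
Bit 16: prefix='10' (no match yet)
Bit 17: prefix='101' (no match yet)
Bit 18: prefix='1010' -> emit 'e', reset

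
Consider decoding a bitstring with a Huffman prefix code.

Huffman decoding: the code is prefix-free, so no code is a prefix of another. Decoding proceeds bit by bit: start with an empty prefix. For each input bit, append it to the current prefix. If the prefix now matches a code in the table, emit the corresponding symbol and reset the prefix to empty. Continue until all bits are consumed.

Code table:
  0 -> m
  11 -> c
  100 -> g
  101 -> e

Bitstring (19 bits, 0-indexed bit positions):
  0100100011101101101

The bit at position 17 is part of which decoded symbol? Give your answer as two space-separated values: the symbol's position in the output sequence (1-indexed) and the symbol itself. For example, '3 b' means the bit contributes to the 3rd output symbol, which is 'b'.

Answer: 8 e

Derivation:
Bit 0: prefix='0' -> emit 'm', reset
Bit 1: prefix='1' (no match yet)
Bit 2: prefix='10' (no match yet)
Bit 3: prefix='100' -> emit 'g', reset
Bit 4: prefix='1' (no match yet)
Bit 5: prefix='10' (no match yet)
Bit 6: prefix='100' -> emit 'g', reset
Bit 7: prefix='0' -> emit 'm', reset
Bit 8: prefix='1' (no match yet)
Bit 9: prefix='11' -> emit 'c', reset
Bit 10: prefix='1' (no match yet)
Bit 11: prefix='10' (no match yet)
Bit 12: prefix='101' -> emit 'e', reset
Bit 13: prefix='1' (no match yet)
Bit 14: prefix='10' (no match yet)
Bit 15: prefix='101' -> emit 'e', reset
Bit 16: prefix='1' (no match yet)
Bit 17: prefix='10' (no match yet)
Bit 18: prefix='101' -> emit 'e', reset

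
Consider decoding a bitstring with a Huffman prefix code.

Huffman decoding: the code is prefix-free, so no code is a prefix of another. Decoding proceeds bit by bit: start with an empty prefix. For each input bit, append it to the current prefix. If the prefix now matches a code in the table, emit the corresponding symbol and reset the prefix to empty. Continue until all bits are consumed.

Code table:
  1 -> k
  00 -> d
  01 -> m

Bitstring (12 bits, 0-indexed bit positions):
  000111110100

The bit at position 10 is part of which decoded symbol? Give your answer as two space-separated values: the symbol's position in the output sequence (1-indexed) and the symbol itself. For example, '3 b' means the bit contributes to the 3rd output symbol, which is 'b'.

Bit 0: prefix='0' (no match yet)
Bit 1: prefix='00' -> emit 'd', reset
Bit 2: prefix='0' (no match yet)
Bit 3: prefix='01' -> emit 'm', reset
Bit 4: prefix='1' -> emit 'k', reset
Bit 5: prefix='1' -> emit 'k', reset
Bit 6: prefix='1' -> emit 'k', reset
Bit 7: prefix='1' -> emit 'k', reset
Bit 8: prefix='0' (no match yet)
Bit 9: prefix='01' -> emit 'm', reset
Bit 10: prefix='0' (no match yet)
Bit 11: prefix='00' -> emit 'd', reset

Answer: 8 d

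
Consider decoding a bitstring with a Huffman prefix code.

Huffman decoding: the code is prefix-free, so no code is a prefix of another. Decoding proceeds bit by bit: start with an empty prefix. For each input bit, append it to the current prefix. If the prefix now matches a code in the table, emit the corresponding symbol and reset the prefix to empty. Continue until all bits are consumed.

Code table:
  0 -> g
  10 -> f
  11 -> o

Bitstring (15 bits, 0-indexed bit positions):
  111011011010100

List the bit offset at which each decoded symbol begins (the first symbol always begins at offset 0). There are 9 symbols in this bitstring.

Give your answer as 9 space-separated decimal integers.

Bit 0: prefix='1' (no match yet)
Bit 1: prefix='11' -> emit 'o', reset
Bit 2: prefix='1' (no match yet)
Bit 3: prefix='10' -> emit 'f', reset
Bit 4: prefix='1' (no match yet)
Bit 5: prefix='11' -> emit 'o', reset
Bit 6: prefix='0' -> emit 'g', reset
Bit 7: prefix='1' (no match yet)
Bit 8: prefix='11' -> emit 'o', reset
Bit 9: prefix='0' -> emit 'g', reset
Bit 10: prefix='1' (no match yet)
Bit 11: prefix='10' -> emit 'f', reset
Bit 12: prefix='1' (no match yet)
Bit 13: prefix='10' -> emit 'f', reset
Bit 14: prefix='0' -> emit 'g', reset

Answer: 0 2 4 6 7 9 10 12 14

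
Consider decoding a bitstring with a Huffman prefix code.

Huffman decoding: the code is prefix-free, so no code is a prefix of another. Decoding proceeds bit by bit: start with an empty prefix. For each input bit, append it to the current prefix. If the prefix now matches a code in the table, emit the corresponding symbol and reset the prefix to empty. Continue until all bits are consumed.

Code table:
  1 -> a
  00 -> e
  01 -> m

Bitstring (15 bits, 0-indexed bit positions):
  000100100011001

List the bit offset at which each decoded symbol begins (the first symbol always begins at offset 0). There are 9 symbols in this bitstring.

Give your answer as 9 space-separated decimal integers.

Answer: 0 2 4 6 7 9 11 12 14

Derivation:
Bit 0: prefix='0' (no match yet)
Bit 1: prefix='00' -> emit 'e', reset
Bit 2: prefix='0' (no match yet)
Bit 3: prefix='01' -> emit 'm', reset
Bit 4: prefix='0' (no match yet)
Bit 5: prefix='00' -> emit 'e', reset
Bit 6: prefix='1' -> emit 'a', reset
Bit 7: prefix='0' (no match yet)
Bit 8: prefix='00' -> emit 'e', reset
Bit 9: prefix='0' (no match yet)
Bit 10: prefix='01' -> emit 'm', reset
Bit 11: prefix='1' -> emit 'a', reset
Bit 12: prefix='0' (no match yet)
Bit 13: prefix='00' -> emit 'e', reset
Bit 14: prefix='1' -> emit 'a', reset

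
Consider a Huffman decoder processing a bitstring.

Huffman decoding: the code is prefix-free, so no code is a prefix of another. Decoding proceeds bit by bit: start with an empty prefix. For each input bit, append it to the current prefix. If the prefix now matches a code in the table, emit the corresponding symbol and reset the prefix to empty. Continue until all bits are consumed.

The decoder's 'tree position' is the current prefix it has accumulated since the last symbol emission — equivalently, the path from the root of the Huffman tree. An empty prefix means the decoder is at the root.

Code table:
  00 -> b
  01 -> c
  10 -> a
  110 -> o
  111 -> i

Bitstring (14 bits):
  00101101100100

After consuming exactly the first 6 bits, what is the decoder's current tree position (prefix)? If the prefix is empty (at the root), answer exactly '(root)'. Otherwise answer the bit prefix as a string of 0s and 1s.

Answer: 11

Derivation:
Bit 0: prefix='0' (no match yet)
Bit 1: prefix='00' -> emit 'b', reset
Bit 2: prefix='1' (no match yet)
Bit 3: prefix='10' -> emit 'a', reset
Bit 4: prefix='1' (no match yet)
Bit 5: prefix='11' (no match yet)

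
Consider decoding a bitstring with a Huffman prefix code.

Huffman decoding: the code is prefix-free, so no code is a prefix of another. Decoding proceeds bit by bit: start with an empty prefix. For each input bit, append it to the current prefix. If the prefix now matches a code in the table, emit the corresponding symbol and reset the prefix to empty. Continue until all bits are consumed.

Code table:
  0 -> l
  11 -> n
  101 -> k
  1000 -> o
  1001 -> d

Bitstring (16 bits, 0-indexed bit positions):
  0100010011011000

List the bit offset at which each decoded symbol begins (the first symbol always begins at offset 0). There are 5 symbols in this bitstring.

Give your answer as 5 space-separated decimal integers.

Bit 0: prefix='0' -> emit 'l', reset
Bit 1: prefix='1' (no match yet)
Bit 2: prefix='10' (no match yet)
Bit 3: prefix='100' (no match yet)
Bit 4: prefix='1000' -> emit 'o', reset
Bit 5: prefix='1' (no match yet)
Bit 6: prefix='10' (no match yet)
Bit 7: prefix='100' (no match yet)
Bit 8: prefix='1001' -> emit 'd', reset
Bit 9: prefix='1' (no match yet)
Bit 10: prefix='10' (no match yet)
Bit 11: prefix='101' -> emit 'k', reset
Bit 12: prefix='1' (no match yet)
Bit 13: prefix='10' (no match yet)
Bit 14: prefix='100' (no match yet)
Bit 15: prefix='1000' -> emit 'o', reset

Answer: 0 1 5 9 12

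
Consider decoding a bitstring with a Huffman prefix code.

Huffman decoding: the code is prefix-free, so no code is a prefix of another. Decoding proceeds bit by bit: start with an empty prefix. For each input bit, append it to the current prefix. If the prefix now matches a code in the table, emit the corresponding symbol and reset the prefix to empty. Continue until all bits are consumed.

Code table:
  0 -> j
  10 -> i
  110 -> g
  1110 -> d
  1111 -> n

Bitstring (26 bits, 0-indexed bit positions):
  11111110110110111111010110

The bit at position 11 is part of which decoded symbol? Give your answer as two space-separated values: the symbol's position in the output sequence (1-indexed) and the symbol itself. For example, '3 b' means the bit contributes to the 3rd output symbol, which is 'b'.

Answer: 4 g

Derivation:
Bit 0: prefix='1' (no match yet)
Bit 1: prefix='11' (no match yet)
Bit 2: prefix='111' (no match yet)
Bit 3: prefix='1111' -> emit 'n', reset
Bit 4: prefix='1' (no match yet)
Bit 5: prefix='11' (no match yet)
Bit 6: prefix='111' (no match yet)
Bit 7: prefix='1110' -> emit 'd', reset
Bit 8: prefix='1' (no match yet)
Bit 9: prefix='11' (no match yet)
Bit 10: prefix='110' -> emit 'g', reset
Bit 11: prefix='1' (no match yet)
Bit 12: prefix='11' (no match yet)
Bit 13: prefix='110' -> emit 'g', reset
Bit 14: prefix='1' (no match yet)
Bit 15: prefix='11' (no match yet)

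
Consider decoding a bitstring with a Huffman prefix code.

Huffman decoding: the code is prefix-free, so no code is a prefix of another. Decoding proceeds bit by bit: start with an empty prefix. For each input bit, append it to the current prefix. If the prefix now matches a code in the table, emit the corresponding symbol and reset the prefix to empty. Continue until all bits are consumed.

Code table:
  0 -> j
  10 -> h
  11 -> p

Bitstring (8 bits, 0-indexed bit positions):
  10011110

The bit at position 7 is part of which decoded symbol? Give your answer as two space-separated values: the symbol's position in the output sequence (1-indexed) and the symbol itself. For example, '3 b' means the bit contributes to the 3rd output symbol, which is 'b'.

Bit 0: prefix='1' (no match yet)
Bit 1: prefix='10' -> emit 'h', reset
Bit 2: prefix='0' -> emit 'j', reset
Bit 3: prefix='1' (no match yet)
Bit 4: prefix='11' -> emit 'p', reset
Bit 5: prefix='1' (no match yet)
Bit 6: prefix='11' -> emit 'p', reset
Bit 7: prefix='0' -> emit 'j', reset

Answer: 5 j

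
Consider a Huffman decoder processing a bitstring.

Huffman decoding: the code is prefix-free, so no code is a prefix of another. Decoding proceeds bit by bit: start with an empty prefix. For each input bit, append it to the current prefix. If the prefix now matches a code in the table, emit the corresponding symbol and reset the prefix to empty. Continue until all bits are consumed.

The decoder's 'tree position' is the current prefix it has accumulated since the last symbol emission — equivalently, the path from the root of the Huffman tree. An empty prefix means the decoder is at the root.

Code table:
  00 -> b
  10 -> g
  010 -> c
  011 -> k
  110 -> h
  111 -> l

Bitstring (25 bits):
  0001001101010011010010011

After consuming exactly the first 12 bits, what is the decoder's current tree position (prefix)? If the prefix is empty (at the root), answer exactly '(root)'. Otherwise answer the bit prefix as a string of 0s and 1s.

Answer: 1

Derivation:
Bit 0: prefix='0' (no match yet)
Bit 1: prefix='00' -> emit 'b', reset
Bit 2: prefix='0' (no match yet)
Bit 3: prefix='01' (no match yet)
Bit 4: prefix='010' -> emit 'c', reset
Bit 5: prefix='0' (no match yet)
Bit 6: prefix='01' (no match yet)
Bit 7: prefix='011' -> emit 'k', reset
Bit 8: prefix='0' (no match yet)
Bit 9: prefix='01' (no match yet)
Bit 10: prefix='010' -> emit 'c', reset
Bit 11: prefix='1' (no match yet)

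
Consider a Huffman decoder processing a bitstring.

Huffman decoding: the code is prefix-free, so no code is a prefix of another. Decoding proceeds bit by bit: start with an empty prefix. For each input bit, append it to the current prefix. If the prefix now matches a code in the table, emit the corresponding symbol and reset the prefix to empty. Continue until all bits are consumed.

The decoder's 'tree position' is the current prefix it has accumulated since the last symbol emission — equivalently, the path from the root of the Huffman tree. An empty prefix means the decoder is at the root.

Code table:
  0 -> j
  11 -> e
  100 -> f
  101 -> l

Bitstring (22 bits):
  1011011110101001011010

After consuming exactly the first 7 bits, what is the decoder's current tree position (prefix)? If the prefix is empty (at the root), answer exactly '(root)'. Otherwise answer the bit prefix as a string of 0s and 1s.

Bit 0: prefix='1' (no match yet)
Bit 1: prefix='10' (no match yet)
Bit 2: prefix='101' -> emit 'l', reset
Bit 3: prefix='1' (no match yet)
Bit 4: prefix='10' (no match yet)
Bit 5: prefix='101' -> emit 'l', reset
Bit 6: prefix='1' (no match yet)

Answer: 1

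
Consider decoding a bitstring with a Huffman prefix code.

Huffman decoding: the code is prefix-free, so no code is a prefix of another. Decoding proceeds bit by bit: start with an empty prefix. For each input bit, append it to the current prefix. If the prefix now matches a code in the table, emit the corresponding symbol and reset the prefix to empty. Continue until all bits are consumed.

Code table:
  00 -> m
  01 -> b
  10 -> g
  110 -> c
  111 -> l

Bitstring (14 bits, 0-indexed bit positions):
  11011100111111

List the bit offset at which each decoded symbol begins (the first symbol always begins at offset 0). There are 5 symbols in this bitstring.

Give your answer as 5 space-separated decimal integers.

Answer: 0 3 6 8 11

Derivation:
Bit 0: prefix='1' (no match yet)
Bit 1: prefix='11' (no match yet)
Bit 2: prefix='110' -> emit 'c', reset
Bit 3: prefix='1' (no match yet)
Bit 4: prefix='11' (no match yet)
Bit 5: prefix='111' -> emit 'l', reset
Bit 6: prefix='0' (no match yet)
Bit 7: prefix='00' -> emit 'm', reset
Bit 8: prefix='1' (no match yet)
Bit 9: prefix='11' (no match yet)
Bit 10: prefix='111' -> emit 'l', reset
Bit 11: prefix='1' (no match yet)
Bit 12: prefix='11' (no match yet)
Bit 13: prefix='111' -> emit 'l', reset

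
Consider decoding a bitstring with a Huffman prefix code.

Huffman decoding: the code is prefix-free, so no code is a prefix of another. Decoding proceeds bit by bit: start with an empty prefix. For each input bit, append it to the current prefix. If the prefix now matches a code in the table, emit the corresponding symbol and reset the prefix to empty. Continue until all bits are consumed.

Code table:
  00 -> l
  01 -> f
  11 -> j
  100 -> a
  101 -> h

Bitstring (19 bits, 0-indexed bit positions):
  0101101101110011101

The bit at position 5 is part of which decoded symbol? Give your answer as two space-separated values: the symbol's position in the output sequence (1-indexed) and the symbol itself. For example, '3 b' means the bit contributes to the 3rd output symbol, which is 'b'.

Bit 0: prefix='0' (no match yet)
Bit 1: prefix='01' -> emit 'f', reset
Bit 2: prefix='0' (no match yet)
Bit 3: prefix='01' -> emit 'f', reset
Bit 4: prefix='1' (no match yet)
Bit 5: prefix='10' (no match yet)
Bit 6: prefix='101' -> emit 'h', reset
Bit 7: prefix='1' (no match yet)
Bit 8: prefix='10' (no match yet)
Bit 9: prefix='101' -> emit 'h', reset

Answer: 3 h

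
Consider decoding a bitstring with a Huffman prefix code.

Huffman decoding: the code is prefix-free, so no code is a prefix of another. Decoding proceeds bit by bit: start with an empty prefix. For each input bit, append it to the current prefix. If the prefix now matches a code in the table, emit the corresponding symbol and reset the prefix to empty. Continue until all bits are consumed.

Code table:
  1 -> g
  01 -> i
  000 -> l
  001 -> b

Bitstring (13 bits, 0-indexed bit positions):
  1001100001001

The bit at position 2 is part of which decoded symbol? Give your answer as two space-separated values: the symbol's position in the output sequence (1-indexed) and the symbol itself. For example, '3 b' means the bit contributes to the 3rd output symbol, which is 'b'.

Answer: 2 b

Derivation:
Bit 0: prefix='1' -> emit 'g', reset
Bit 1: prefix='0' (no match yet)
Bit 2: prefix='00' (no match yet)
Bit 3: prefix='001' -> emit 'b', reset
Bit 4: prefix='1' -> emit 'g', reset
Bit 5: prefix='0' (no match yet)
Bit 6: prefix='00' (no match yet)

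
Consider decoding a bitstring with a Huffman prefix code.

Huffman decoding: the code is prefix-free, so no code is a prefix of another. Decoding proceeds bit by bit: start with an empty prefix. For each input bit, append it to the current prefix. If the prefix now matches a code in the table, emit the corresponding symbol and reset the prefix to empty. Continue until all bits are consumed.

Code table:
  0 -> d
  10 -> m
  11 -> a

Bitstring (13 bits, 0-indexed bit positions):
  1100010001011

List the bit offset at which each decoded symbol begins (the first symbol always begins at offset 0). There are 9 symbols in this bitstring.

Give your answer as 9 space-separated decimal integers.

Answer: 0 2 3 4 5 7 8 9 11

Derivation:
Bit 0: prefix='1' (no match yet)
Bit 1: prefix='11' -> emit 'a', reset
Bit 2: prefix='0' -> emit 'd', reset
Bit 3: prefix='0' -> emit 'd', reset
Bit 4: prefix='0' -> emit 'd', reset
Bit 5: prefix='1' (no match yet)
Bit 6: prefix='10' -> emit 'm', reset
Bit 7: prefix='0' -> emit 'd', reset
Bit 8: prefix='0' -> emit 'd', reset
Bit 9: prefix='1' (no match yet)
Bit 10: prefix='10' -> emit 'm', reset
Bit 11: prefix='1' (no match yet)
Bit 12: prefix='11' -> emit 'a', reset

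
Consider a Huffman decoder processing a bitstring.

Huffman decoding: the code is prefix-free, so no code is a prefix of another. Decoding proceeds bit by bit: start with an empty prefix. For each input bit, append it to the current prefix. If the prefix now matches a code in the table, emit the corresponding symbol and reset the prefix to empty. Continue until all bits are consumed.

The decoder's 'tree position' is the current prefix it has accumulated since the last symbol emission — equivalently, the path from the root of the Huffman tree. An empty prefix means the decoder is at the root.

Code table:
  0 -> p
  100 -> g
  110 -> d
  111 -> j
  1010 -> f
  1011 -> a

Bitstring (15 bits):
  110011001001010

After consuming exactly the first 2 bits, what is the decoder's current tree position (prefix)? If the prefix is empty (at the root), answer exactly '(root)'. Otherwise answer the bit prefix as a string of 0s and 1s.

Bit 0: prefix='1' (no match yet)
Bit 1: prefix='11' (no match yet)

Answer: 11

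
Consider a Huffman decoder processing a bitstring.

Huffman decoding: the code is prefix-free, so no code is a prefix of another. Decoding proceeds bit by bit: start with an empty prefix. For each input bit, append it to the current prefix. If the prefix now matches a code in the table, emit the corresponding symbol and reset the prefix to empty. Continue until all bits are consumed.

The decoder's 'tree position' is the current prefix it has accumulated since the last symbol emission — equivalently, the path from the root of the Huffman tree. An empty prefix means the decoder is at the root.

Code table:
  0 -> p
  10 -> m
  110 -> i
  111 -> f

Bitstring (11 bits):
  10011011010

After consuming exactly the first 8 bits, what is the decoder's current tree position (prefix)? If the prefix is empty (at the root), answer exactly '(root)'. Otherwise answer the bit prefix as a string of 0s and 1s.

Bit 0: prefix='1' (no match yet)
Bit 1: prefix='10' -> emit 'm', reset
Bit 2: prefix='0' -> emit 'p', reset
Bit 3: prefix='1' (no match yet)
Bit 4: prefix='11' (no match yet)
Bit 5: prefix='110' -> emit 'i', reset
Bit 6: prefix='1' (no match yet)
Bit 7: prefix='11' (no match yet)

Answer: 11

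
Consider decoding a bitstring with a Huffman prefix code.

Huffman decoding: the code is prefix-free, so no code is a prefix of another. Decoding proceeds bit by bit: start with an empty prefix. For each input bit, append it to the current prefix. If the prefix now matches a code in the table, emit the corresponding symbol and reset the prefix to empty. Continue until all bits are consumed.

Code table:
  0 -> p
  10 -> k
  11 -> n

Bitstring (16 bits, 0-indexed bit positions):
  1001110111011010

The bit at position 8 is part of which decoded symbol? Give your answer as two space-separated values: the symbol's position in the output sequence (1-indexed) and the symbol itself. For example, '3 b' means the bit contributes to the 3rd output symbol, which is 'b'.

Answer: 5 n

Derivation:
Bit 0: prefix='1' (no match yet)
Bit 1: prefix='10' -> emit 'k', reset
Bit 2: prefix='0' -> emit 'p', reset
Bit 3: prefix='1' (no match yet)
Bit 4: prefix='11' -> emit 'n', reset
Bit 5: prefix='1' (no match yet)
Bit 6: prefix='10' -> emit 'k', reset
Bit 7: prefix='1' (no match yet)
Bit 8: prefix='11' -> emit 'n', reset
Bit 9: prefix='1' (no match yet)
Bit 10: prefix='10' -> emit 'k', reset
Bit 11: prefix='1' (no match yet)
Bit 12: prefix='11' -> emit 'n', reset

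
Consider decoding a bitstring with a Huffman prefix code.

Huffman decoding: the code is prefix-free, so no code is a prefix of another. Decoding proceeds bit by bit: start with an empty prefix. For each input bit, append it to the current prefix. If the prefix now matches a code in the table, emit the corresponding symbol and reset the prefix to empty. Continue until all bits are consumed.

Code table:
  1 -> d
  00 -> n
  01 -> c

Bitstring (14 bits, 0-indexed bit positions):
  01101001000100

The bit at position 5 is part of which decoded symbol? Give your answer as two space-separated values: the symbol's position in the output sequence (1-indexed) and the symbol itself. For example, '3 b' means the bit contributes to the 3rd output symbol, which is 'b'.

Answer: 4 n

Derivation:
Bit 0: prefix='0' (no match yet)
Bit 1: prefix='01' -> emit 'c', reset
Bit 2: prefix='1' -> emit 'd', reset
Bit 3: prefix='0' (no match yet)
Bit 4: prefix='01' -> emit 'c', reset
Bit 5: prefix='0' (no match yet)
Bit 6: prefix='00' -> emit 'n', reset
Bit 7: prefix='1' -> emit 'd', reset
Bit 8: prefix='0' (no match yet)
Bit 9: prefix='00' -> emit 'n', reset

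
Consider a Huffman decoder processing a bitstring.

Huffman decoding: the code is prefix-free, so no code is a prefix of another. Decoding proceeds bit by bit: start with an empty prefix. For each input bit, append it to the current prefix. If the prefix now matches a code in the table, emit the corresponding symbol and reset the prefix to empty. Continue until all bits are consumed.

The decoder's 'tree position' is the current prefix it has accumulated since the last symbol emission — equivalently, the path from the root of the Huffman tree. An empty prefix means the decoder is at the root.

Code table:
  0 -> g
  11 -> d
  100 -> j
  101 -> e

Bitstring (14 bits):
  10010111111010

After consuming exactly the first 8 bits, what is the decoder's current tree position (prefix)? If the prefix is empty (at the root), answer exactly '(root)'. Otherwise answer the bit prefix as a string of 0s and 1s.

Bit 0: prefix='1' (no match yet)
Bit 1: prefix='10' (no match yet)
Bit 2: prefix='100' -> emit 'j', reset
Bit 3: prefix='1' (no match yet)
Bit 4: prefix='10' (no match yet)
Bit 5: prefix='101' -> emit 'e', reset
Bit 6: prefix='1' (no match yet)
Bit 7: prefix='11' -> emit 'd', reset

Answer: (root)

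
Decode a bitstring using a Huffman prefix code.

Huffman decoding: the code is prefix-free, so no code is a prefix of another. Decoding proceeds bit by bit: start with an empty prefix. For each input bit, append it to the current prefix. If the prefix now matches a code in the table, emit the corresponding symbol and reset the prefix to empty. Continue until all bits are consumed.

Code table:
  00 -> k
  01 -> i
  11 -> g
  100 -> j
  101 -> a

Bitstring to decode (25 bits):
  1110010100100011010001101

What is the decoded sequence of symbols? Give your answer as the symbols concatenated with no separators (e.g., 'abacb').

Answer: gjakjiakia

Derivation:
Bit 0: prefix='1' (no match yet)
Bit 1: prefix='11' -> emit 'g', reset
Bit 2: prefix='1' (no match yet)
Bit 3: prefix='10' (no match yet)
Bit 4: prefix='100' -> emit 'j', reset
Bit 5: prefix='1' (no match yet)
Bit 6: prefix='10' (no match yet)
Bit 7: prefix='101' -> emit 'a', reset
Bit 8: prefix='0' (no match yet)
Bit 9: prefix='00' -> emit 'k', reset
Bit 10: prefix='1' (no match yet)
Bit 11: prefix='10' (no match yet)
Bit 12: prefix='100' -> emit 'j', reset
Bit 13: prefix='0' (no match yet)
Bit 14: prefix='01' -> emit 'i', reset
Bit 15: prefix='1' (no match yet)
Bit 16: prefix='10' (no match yet)
Bit 17: prefix='101' -> emit 'a', reset
Bit 18: prefix='0' (no match yet)
Bit 19: prefix='00' -> emit 'k', reset
Bit 20: prefix='0' (no match yet)
Bit 21: prefix='01' -> emit 'i', reset
Bit 22: prefix='1' (no match yet)
Bit 23: prefix='10' (no match yet)
Bit 24: prefix='101' -> emit 'a', reset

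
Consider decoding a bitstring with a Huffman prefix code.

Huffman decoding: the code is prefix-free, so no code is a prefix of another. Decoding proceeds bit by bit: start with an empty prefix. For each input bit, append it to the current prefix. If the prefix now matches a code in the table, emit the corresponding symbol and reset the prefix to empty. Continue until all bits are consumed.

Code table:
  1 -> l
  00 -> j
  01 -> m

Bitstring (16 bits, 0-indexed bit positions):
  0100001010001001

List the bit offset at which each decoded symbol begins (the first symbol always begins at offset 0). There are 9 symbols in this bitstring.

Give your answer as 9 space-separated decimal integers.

Answer: 0 2 4 6 7 9 11 13 15

Derivation:
Bit 0: prefix='0' (no match yet)
Bit 1: prefix='01' -> emit 'm', reset
Bit 2: prefix='0' (no match yet)
Bit 3: prefix='00' -> emit 'j', reset
Bit 4: prefix='0' (no match yet)
Bit 5: prefix='00' -> emit 'j', reset
Bit 6: prefix='1' -> emit 'l', reset
Bit 7: prefix='0' (no match yet)
Bit 8: prefix='01' -> emit 'm', reset
Bit 9: prefix='0' (no match yet)
Bit 10: prefix='00' -> emit 'j', reset
Bit 11: prefix='0' (no match yet)
Bit 12: prefix='01' -> emit 'm', reset
Bit 13: prefix='0' (no match yet)
Bit 14: prefix='00' -> emit 'j', reset
Bit 15: prefix='1' -> emit 'l', reset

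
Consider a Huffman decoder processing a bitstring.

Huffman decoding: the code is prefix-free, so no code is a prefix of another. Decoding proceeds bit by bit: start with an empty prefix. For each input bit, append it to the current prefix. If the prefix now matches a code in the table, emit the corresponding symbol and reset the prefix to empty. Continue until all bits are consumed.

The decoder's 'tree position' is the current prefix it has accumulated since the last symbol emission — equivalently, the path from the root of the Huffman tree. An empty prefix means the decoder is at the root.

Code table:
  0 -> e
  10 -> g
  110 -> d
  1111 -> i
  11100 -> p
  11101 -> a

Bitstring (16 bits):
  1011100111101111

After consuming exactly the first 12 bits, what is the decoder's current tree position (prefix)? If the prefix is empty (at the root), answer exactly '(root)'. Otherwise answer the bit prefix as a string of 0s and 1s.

Answer: (root)

Derivation:
Bit 0: prefix='1' (no match yet)
Bit 1: prefix='10' -> emit 'g', reset
Bit 2: prefix='1' (no match yet)
Bit 3: prefix='11' (no match yet)
Bit 4: prefix='111' (no match yet)
Bit 5: prefix='1110' (no match yet)
Bit 6: prefix='11100' -> emit 'p', reset
Bit 7: prefix='1' (no match yet)
Bit 8: prefix='11' (no match yet)
Bit 9: prefix='111' (no match yet)
Bit 10: prefix='1111' -> emit 'i', reset
Bit 11: prefix='0' -> emit 'e', reset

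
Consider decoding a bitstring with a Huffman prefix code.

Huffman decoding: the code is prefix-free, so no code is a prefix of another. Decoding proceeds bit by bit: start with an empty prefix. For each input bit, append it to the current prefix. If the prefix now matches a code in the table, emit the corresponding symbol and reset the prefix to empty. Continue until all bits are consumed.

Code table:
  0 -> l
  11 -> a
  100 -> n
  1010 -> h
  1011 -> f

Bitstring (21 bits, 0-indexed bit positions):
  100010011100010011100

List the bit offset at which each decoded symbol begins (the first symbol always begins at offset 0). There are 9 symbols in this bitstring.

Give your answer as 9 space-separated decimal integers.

Answer: 0 3 4 7 9 12 13 16 18

Derivation:
Bit 0: prefix='1' (no match yet)
Bit 1: prefix='10' (no match yet)
Bit 2: prefix='100' -> emit 'n', reset
Bit 3: prefix='0' -> emit 'l', reset
Bit 4: prefix='1' (no match yet)
Bit 5: prefix='10' (no match yet)
Bit 6: prefix='100' -> emit 'n', reset
Bit 7: prefix='1' (no match yet)
Bit 8: prefix='11' -> emit 'a', reset
Bit 9: prefix='1' (no match yet)
Bit 10: prefix='10' (no match yet)
Bit 11: prefix='100' -> emit 'n', reset
Bit 12: prefix='0' -> emit 'l', reset
Bit 13: prefix='1' (no match yet)
Bit 14: prefix='10' (no match yet)
Bit 15: prefix='100' -> emit 'n', reset
Bit 16: prefix='1' (no match yet)
Bit 17: prefix='11' -> emit 'a', reset
Bit 18: prefix='1' (no match yet)
Bit 19: prefix='10' (no match yet)
Bit 20: prefix='100' -> emit 'n', reset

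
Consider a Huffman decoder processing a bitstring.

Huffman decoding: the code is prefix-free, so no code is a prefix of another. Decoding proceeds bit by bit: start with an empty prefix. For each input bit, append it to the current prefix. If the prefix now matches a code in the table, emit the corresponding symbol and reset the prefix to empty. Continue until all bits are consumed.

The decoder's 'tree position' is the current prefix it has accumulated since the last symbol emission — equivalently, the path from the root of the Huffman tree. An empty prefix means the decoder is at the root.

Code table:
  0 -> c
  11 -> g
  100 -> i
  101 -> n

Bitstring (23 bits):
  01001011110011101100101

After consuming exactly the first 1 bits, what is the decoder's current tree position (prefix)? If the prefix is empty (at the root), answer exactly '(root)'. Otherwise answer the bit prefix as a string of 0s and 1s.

Answer: (root)

Derivation:
Bit 0: prefix='0' -> emit 'c', reset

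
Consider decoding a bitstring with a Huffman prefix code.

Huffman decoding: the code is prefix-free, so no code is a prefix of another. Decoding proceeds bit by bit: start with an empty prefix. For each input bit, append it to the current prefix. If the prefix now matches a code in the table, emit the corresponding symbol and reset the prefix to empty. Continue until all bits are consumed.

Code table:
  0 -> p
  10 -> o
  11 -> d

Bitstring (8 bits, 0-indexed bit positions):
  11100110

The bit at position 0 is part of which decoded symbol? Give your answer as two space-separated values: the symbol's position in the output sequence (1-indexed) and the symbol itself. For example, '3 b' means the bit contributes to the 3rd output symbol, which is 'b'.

Bit 0: prefix='1' (no match yet)
Bit 1: prefix='11' -> emit 'd', reset
Bit 2: prefix='1' (no match yet)
Bit 3: prefix='10' -> emit 'o', reset
Bit 4: prefix='0' -> emit 'p', reset

Answer: 1 d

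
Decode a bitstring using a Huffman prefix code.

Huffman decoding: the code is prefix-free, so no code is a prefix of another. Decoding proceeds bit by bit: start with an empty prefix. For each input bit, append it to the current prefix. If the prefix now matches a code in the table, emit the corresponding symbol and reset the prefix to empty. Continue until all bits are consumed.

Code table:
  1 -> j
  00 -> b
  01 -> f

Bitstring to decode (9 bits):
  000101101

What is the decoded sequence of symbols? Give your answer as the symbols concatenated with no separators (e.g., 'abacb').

Bit 0: prefix='0' (no match yet)
Bit 1: prefix='00' -> emit 'b', reset
Bit 2: prefix='0' (no match yet)
Bit 3: prefix='01' -> emit 'f', reset
Bit 4: prefix='0' (no match yet)
Bit 5: prefix='01' -> emit 'f', reset
Bit 6: prefix='1' -> emit 'j', reset
Bit 7: prefix='0' (no match yet)
Bit 8: prefix='01' -> emit 'f', reset

Answer: bffjf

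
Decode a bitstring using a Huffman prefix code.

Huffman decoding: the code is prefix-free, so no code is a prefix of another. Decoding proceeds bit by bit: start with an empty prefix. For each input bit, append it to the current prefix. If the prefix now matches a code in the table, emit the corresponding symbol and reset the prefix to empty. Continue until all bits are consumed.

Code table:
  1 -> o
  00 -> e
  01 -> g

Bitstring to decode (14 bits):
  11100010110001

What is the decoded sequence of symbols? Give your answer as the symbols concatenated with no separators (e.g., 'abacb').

Bit 0: prefix='1' -> emit 'o', reset
Bit 1: prefix='1' -> emit 'o', reset
Bit 2: prefix='1' -> emit 'o', reset
Bit 3: prefix='0' (no match yet)
Bit 4: prefix='00' -> emit 'e', reset
Bit 5: prefix='0' (no match yet)
Bit 6: prefix='01' -> emit 'g', reset
Bit 7: prefix='0' (no match yet)
Bit 8: prefix='01' -> emit 'g', reset
Bit 9: prefix='1' -> emit 'o', reset
Bit 10: prefix='0' (no match yet)
Bit 11: prefix='00' -> emit 'e', reset
Bit 12: prefix='0' (no match yet)
Bit 13: prefix='01' -> emit 'g', reset

Answer: oooeggoeg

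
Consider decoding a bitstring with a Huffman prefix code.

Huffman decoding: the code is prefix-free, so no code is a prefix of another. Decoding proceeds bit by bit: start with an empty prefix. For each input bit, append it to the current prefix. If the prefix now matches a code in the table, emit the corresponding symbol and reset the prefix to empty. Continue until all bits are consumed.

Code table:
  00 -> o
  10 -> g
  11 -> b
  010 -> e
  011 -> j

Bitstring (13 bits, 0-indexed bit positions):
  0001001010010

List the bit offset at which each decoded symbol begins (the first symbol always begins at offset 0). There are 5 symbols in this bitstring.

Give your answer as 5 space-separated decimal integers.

Answer: 0 2 5 8 10

Derivation:
Bit 0: prefix='0' (no match yet)
Bit 1: prefix='00' -> emit 'o', reset
Bit 2: prefix='0' (no match yet)
Bit 3: prefix='01' (no match yet)
Bit 4: prefix='010' -> emit 'e', reset
Bit 5: prefix='0' (no match yet)
Bit 6: prefix='01' (no match yet)
Bit 7: prefix='010' -> emit 'e', reset
Bit 8: prefix='1' (no match yet)
Bit 9: prefix='10' -> emit 'g', reset
Bit 10: prefix='0' (no match yet)
Bit 11: prefix='01' (no match yet)
Bit 12: prefix='010' -> emit 'e', reset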